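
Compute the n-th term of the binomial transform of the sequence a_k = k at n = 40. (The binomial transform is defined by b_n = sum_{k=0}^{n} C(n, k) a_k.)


With a_k = k, b_n = sum_{k=0}^{n} C(n, k) k. Using k * C(n, k) = n * C(n-1, k-1) gives b_n = n * sum_{k>=1} C(n-1, k-1) = n * 2^(n-1).
For n = 40: 40 * 2^39 = 40 * 549755813888 = 21990232555520.

21990232555520


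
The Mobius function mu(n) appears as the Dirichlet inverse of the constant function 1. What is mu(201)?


201 = 3 * 67 (all distinct primes).
mu(201) = (-1)^2 = 1

1


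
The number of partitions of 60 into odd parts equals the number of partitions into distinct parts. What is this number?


Computing partitions of 60 into odd parts (1, 3, 5, ...):
Using the generating function prod_{k>=0} 1/(1-x^(2k+1)),
the count is 10880

10880


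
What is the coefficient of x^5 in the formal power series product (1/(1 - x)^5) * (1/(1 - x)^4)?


Combine the factors: (1/(1 - x)^5) * (1/(1 - x)^4) = 1/(1 - x)^9.
Then use 1/(1 - x)^r = sum_{k>=0} C(k + r - 1, r - 1) x^k with r = 9 and k = 5:
C(13, 8) = 1287.

1287


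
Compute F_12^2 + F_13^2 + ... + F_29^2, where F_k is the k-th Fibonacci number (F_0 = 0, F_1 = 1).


There is a standard identity sum_{k=0}^{N} F_k^2 = F_N * F_{N+1} (proved inductively from the telescoping relation F_k^2 = F_k F_{k+1} - F_{k-1} F_k). Then
sum_{k=12}^{29} F_k^2 = F_29 F_30 - F_11 F_12.
Computing: F_29 = 514229, F_30 = 832040, F_11 = 89, F_12 = 144.
Sum = 514229 * 832040 - 89 * 144 = 427859084344.

427859084344


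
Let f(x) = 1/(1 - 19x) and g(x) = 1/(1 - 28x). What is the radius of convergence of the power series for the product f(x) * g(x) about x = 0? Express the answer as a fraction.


The radius of 1/(1 - 19x) is 1/19 (nearest singularity at x = 1/19), and the radius of 1/(1 - 28x) is 1/28.
The product f(x)*g(x) = 1/((1 - 19x)(1 - 28x)) has singularities at both 1/19 and 1/28, so its radius of convergence is the distance to the nearest one:
min(1/19, 1/28) = 1/28.

1/28


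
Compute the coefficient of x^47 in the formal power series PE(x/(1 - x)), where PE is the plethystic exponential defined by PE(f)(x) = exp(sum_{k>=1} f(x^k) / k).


For f(x) = x/(1 - x) we have
sum_{k>=1} f(x^k) / k = sum_{k>=1} (1/k) * x^k / (1 - x^k) = sum_{k, m >= 1} x^(k m) / k,
which after exponentiating simplifies to
PE(x/(1 - x)) = prod_{k>=1} 1 / (1 - x^k).
This is the generating function for the partition function p(n), so the coefficient of x^47 is p(47).
Computing p(47) by dynamic programming over parts 1, 2, ..., 47: p(47) = 124754.

124754


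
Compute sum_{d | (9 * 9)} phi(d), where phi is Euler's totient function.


First, 9 * 9 = 81. One classical identity is sum_{d | n} phi(d) = n (each k in [1, n] has a unique gcd with n, and among the k's with gcd(k, n) = n/d there are phi(d) of them). So the sum equals 81. We also verify directly:
Divisors of 81: 1, 3, 9, 27, 81.
phi values: 1, 2, 6, 18, 54.
Sum = 81.

81


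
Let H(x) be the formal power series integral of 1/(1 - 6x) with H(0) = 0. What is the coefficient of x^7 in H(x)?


1/(1 - 6x) = sum_{k>=0} 6^k x^k. Integrating termwise with H(0) = 0:
H(x) = sum_{k>=0} 6^k x^(k+1) / (k+1) = sum_{m>=1} 6^(m-1) x^m / m.
For m = 7: 6^6/7 = 46656/7 = 46656/7.

46656/7


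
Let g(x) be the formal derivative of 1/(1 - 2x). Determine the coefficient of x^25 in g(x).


Differentiate termwise: d/dx sum_{k>=0} 2^k x^k = sum_{k>=1} k 2^k x^(k-1) = sum_{j>=0} (j+1) 2^(j+1) x^j.
Equivalently, d/dx [1/(1 - 2x)] = 2/(1 - 2x)^2.
For j = 25: 26 * 2^26 = 26 * 67108864 = 1744830464.

1744830464


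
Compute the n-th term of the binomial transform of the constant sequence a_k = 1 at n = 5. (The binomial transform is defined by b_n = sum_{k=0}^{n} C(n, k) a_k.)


With a_k = 1 for all k, b_n = sum_{k=0}^{n} C(n, k) = 2^n by the binomial theorem.
For n = 5: 2^5 = 32.

32


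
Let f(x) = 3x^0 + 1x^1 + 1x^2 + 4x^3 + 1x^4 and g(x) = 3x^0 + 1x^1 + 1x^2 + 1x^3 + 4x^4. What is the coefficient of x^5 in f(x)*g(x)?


Cauchy product at x^5:
1*4 + 1*1 + 4*1 + 1*1
= 10

10


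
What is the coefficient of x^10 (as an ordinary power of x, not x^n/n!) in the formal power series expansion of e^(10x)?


The exponential series is e^y = sum_{k>=0} y^k / k!. Substituting y = 10x gives
e^(10x) = sum_{k>=0} 10^k x^k / k!.
So the coefficient of x^n is a^n/n! with a = 10, n = 10:
10^10 / 10! = 10000000000/3628800 = 1562500/567

1562500/567


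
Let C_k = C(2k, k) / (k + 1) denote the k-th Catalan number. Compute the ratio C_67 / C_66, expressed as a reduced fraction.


Using C_k = (2k)! / (k! (k+1)!), the ratio C_{k+1}/C_k simplifies to
C_{k+1}/C_k = [(2k+2)! / ((k+1)! (k+2)!)] * [k! (k+1)! / (2k)!]
 = (2k+2)(2k+1) / ((k+1)(k+2)) = 2(2k+1) / (k+2).
For k = 66: 2(2*66 + 1) / (66 + 2) = 266/68 = 133/34.

133/34


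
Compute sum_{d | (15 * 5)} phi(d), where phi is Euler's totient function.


First, 15 * 5 = 75. One classical identity is sum_{d | n} phi(d) = n (each k in [1, n] has a unique gcd with n, and among the k's with gcd(k, n) = n/d there are phi(d) of them). So the sum equals 75. We also verify directly:
Divisors of 75: 1, 3, 5, 15, 25, 75.
phi values: 1, 2, 4, 8, 20, 40.
Sum = 75.

75


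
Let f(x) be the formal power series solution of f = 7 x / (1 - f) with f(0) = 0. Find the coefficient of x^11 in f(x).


Apply Lagrange inversion: f = 7 x * phi(f) with phi(t) = 1/(1 - t), so
[x^n] f = 7^n * (1/n) [t^(n-1)] phi(t)^n = 7^n * (1/n) [t^(n-1)] (1 - t)^(-n) = 7^n * (1/n) C(2n - 2, n - 1) = 7^n * C_{n-1}.
For n = 11: C_10 = C(20, 10) / 11 = 184756/11 = 16796.
With the 7^11 = 1977326743 factor, the coefficient is 1977326743 * 16796 = 33211179975428.

33211179975428


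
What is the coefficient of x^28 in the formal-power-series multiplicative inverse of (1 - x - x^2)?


Let the inverse be f(x) = sum_{k>=0} a_k x^k. From f(x) * (1 - x - x^2) = 1 and matching coefficients:
 x^0: a_0 = 1.
 x^1: a_1 - a_0 = 0, so a_1 = 1.
 x^k (k >= 2): a_k - a_{k-1} - a_{k-2} = 0, i.e. a_k = a_{k-1} + a_{k-2}.
This is the Fibonacci-type recurrence shifted so that a_0 = a_1 = 1.
Iterating: a_0=1, a_1=1, a_2=2, a_3=3, a_4=5, a_5=8, a_6=13, a_7=21, a_8=34, a_9=55, ...
a_28 = 514229.

514229


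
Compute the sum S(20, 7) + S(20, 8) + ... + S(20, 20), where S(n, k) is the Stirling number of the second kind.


By definition, S(n, k) counts partitions of an n-set into exactly k nonempty blocks.
Computing row n = 20 for k = 7..20:
S(20, k): 11143554045652, 15170932662679, 12011282644725, 5917584964655, 1900842429486, 411016633391, 61068660380, 6302524580, 452329200, 22350954, 741285, 15675, 190, 1
Sum = 46623060002853.

46623060002853


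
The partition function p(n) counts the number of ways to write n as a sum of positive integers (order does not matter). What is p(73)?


Using the generating function prod_{k>=1} 1/(1-x^k), we compute p(73).
By dynamic programming over parts 1 through 73:
p(73) = 6185689

6185689


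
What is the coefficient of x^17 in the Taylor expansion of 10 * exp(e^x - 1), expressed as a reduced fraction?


exp(e^x - 1) = sum_{k>=0} Bell_k x^k / k!, where Bell_k is the k-th Bell number.
So the coefficient of x^17 is 10 * Bell_17 / 17!.
Computing: Bell_17 = 82864869804 and 17! = 355687428096000, giving
10 * 82864869804/355687428096000 = 255755771/109780070400.

255755771/109780070400


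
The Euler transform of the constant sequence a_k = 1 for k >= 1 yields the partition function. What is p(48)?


The Euler transform converts the sequence a_k = 1 into the number of integer partitions.
Using the recurrence or dynamic programming:
p(48) = 147273

147273


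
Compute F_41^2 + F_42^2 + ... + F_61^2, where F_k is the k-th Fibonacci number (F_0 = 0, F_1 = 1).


There is a standard identity sum_{k=0}^{N} F_k^2 = F_N * F_{N+1} (proved inductively from the telescoping relation F_k^2 = F_k F_{k+1} - F_{k-1} F_k). Then
sum_{k=41}^{61} F_k^2 = F_61 F_62 - F_40 F_41.
Computing: F_61 = 2504730781961, F_62 = 4052739537881, F_40 = 102334155, F_41 = 165580141.
Sum = 2504730781961 * 4052739537881 - 102334155 * 165580141 = 10151021454856435096948786.

10151021454856435096948786


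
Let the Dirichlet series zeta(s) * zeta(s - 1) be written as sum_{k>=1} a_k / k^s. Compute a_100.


Convolution gives a_k = sum_{d | k} d * 1 = sum_{d | k} d = sigma(k), the sum of positive divisors of k.
For k = 100, the divisors are 1, 2, 4, 5, 10, 20, 25, 50, 100, so
sigma(100) = 1 + 2 + 4 + 5 + 10 + 20 + 25 + 50 + 100 = 217.

217


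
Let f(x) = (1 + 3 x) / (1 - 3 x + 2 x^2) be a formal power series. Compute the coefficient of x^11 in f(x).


Write f(x) = sum_{k>=0} a_k x^k. Multiplying both sides by 1 - 3 x + 2 x^2 gives
(1 - 3 x + 2 x^2) sum_{k>=0} a_k x^k = 1 + 3 x.
Matching coefficients:
 x^0: a_0 = 1
 x^1: a_1 - 3 a_0 = 3  =>  a_1 = 3*1 + 3 = 6
 x^k (k >= 2): a_k = 3 a_{k-1} - 2 a_{k-2}.
Iterating: a_2 = 16, a_3 = 36, a_4 = 76, a_5 = 156, a_6 = 316, a_7 = 636, a_8 = 1276, a_9 = 2556, a_10 = 5116, a_11 = 10236.
So the coefficient of x^11 is 10236.

10236


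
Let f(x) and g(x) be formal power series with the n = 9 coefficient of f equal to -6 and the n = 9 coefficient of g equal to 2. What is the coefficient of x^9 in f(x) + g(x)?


Addition of formal power series is termwise.
The coefficient of x^9 in f + g = -6 + 2
= -4

-4


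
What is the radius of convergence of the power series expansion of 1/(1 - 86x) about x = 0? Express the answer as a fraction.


Expanding 1/(1 - 86x) = sum_{k>=0} 86^k x^k, the series converges when |86x| < 1, i.e., |x| < 1/86.
So the radius of convergence is 1/86 = 1/86.

1/86


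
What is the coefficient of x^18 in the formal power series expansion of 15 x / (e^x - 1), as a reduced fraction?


The exponential generating function for Bernoulli numbers is
x / (e^x - 1) = sum_{k>=0} B_k x^k / k!.
So the coefficient of x^18 in 15 x / (e^x - 1) is 15 B_18 / 18!.
Computing: B_18 = 43867/798, 18! = 6402373705728000, giving
15 * 43867/798 / 6402373705728000 = 43867/340606281144729600.

43867/340606281144729600


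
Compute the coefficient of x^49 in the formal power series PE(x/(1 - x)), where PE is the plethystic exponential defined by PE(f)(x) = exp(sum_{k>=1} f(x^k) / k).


For f(x) = x/(1 - x) we have
sum_{k>=1} f(x^k) / k = sum_{k>=1} (1/k) * x^k / (1 - x^k) = sum_{k, m >= 1} x^(k m) / k,
which after exponentiating simplifies to
PE(x/(1 - x)) = prod_{k>=1} 1 / (1 - x^k).
This is the generating function for the partition function p(n), so the coefficient of x^49 is p(49).
Computing p(49) by dynamic programming over parts 1, 2, ..., 49: p(49) = 173525.

173525


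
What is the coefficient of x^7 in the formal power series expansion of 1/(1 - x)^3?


The expansion 1/(1 - x)^r = sum_{k>=0} C(k + r - 1, r - 1) x^k follows from the multiset / negative-binomial theorem (or from repeated differentiation of the geometric series).
For r = 3 and k = 7:
C(9, 2) = 362880 / (2 * 5040) = 36.

36


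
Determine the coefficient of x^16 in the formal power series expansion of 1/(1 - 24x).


The geometric series identity gives 1/(1 - c x) = sum_{k>=0} c^k x^k, so the coefficient of x^k is c^k.
Here c = 24 and k = 16.
Computing: 24^16 = 12116574790945106558976

12116574790945106558976


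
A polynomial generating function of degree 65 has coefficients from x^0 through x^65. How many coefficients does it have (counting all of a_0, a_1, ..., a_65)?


A polynomial of degree 65 takes the form a_0 + a_1 x + ... + a_65 x^65.
The number of coefficients is 65 + 1 = 66.

66


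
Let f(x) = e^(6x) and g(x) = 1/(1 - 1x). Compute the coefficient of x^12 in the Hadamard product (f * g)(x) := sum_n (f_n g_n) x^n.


Expanding: f_k = 6^k/k! (from e^(6x)) and g_k = 1^k (from 1/(1 - 1x)). So the Hadamard coefficient (f * g)_k = 6^k 1^k / k! = (6)^k / k!.
For k = 12: 6^12/12! = 2176782336/479001600 = 8748/1925.

8748/1925


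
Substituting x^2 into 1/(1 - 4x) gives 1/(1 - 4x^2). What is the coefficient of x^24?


The coefficient of x^(2m) in 1/(1 - 4x^2) is 4^m.
With n = 24 = 2*12, the coefficient is 4^12 = 16777216.

16777216


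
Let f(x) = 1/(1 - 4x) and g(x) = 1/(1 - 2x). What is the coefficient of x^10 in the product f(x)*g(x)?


The coefficient of x^n in f*g is the Cauchy product: sum_{k=0}^{n} a^k * b^(n-k).
With a=4, b=2, n=10:
sum_{k=0}^{10} 4^k * 2^(10-k)
= 2096128

2096128


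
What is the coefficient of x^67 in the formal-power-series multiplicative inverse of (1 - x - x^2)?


Let the inverse be f(x) = sum_{k>=0} a_k x^k. From f(x) * (1 - x - x^2) = 1 and matching coefficients:
 x^0: a_0 = 1.
 x^1: a_1 - a_0 = 0, so a_1 = 1.
 x^k (k >= 2): a_k - a_{k-1} - a_{k-2} = 0, i.e. a_k = a_{k-1} + a_{k-2}.
This is the Fibonacci-type recurrence shifted so that a_0 = a_1 = 1.
Iterating: a_0=1, a_1=1, a_2=2, a_3=3, a_4=5, a_5=8, a_6=13, a_7=21, a_8=34, a_9=55, ...
a_67 = 72723460248141.

72723460248141


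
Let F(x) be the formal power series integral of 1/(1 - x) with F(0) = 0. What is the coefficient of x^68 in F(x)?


1/(1 - x) = sum_{k>=0} x^k. Integrating termwise and using F(0) = 0 gives
F(x) = sum_{k>=0} x^(k+1) / (k+1) = sum_{m>=1} x^m / m = -ln(1 - x).
So the coefficient of x^68 is 1/68 = 1/68.

1/68


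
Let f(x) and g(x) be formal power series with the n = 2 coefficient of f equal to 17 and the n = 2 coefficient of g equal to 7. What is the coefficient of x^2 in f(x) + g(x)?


Addition of formal power series is termwise.
The coefficient of x^2 in f + g = 17 + 7
= 24

24


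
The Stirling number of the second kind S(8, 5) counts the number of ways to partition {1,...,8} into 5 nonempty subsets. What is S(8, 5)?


Using the explicit formula S(n,k) = (1/k!) sum_{j=0}^{k} (-1)^(k-j) C(k,j) j^n:
S(8, 5) = 1050
Equivalently, S(n,k) is n! times the coefficient of x^n in the EGF (e^x - 1)^k / k!.

1050


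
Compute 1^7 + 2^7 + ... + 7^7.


This power sum has a closed form given by Faulhaber's formula
sum_{k=1}^{m} k^p = (1 / (p + 1)) * sum_{j=0}^{p} C(p + 1, j) B_j m^(p + 1 - j),
but for small m direct computation is fastest:
1 + 128 + 2187 + 16384 + 78125 + 279936 + 823543 = 1200304.

1200304


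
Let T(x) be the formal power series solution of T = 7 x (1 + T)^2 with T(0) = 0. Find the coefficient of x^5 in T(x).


Apply the Lagrange inversion formula: if T = 7 x * phi(T) with phi(t) = (1 + t)^2, then [x^n] T = 7^n * (1/n) [t^(n-1)] phi(t)^n = 7^n * (1/n) [t^(n-1)] (1 + t)^(2n) = 7^n * (1/n) C(2n, n-1).
Using the identity C(2n, n-1) = C(2n, n) * n / (n+1), the unscaled factor equals C(2n, n) / (n+1) = C_n, the n-th Catalan number.
For n = 5: C_5 = C(10, 5) / 6 = 252/6 = 42.
With the 7^5 = 16807 factor, the coefficient is 16807 * 42 = 705894.

705894


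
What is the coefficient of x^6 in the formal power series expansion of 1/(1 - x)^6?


The expansion 1/(1 - x)^r = sum_{k>=0} C(k + r - 1, r - 1) x^k follows from the multiset / negative-binomial theorem (or from repeated differentiation of the geometric series).
For r = 6 and k = 6:
C(11, 5) = 39916800 / (120 * 720) = 462.

462


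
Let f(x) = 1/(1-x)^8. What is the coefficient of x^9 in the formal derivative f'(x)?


Differentiate: d/dx [ 1/(1-x)^r ] = r / (1-x)^(r+1).
Here r = 8, so f'(x) = 8 / (1-x)^9.
The expansion of 1/(1-x)^(r+1) has coefficient of x^n equal to C(n+r, r).
So the coefficient of x^9 in f'(x) is
8 * C(17, 8) = 8 * 24310 = 194480

194480


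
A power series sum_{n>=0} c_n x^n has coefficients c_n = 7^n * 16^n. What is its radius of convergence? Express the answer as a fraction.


By the root test (Cauchy-Hadamard), the radius is R = 1 / limsup_n |c_n|^(1/n).
Here |c_n|^(1/n) = (7^n * 16^n)^(1/n) = 7 * 16 = 112 for all n.
So R = 1/112 = 1/112.

1/112


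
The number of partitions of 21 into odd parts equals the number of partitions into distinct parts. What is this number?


Computing partitions of 21 into odd parts (1, 3, 5, ...):
Using the generating function prod_{k>=0} 1/(1-x^(2k+1)),
the count is 76

76


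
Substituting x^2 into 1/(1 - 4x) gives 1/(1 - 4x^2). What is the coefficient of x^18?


The coefficient of x^(2m) in 1/(1 - 4x^2) is 4^m.
With n = 18 = 2*9, the coefficient is 4^9 = 262144.

262144


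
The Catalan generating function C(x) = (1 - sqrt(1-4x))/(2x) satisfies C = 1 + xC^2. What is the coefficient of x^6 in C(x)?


Substituting x -> x scales the n-th coefficient by 1, so [x^6] C(x) = C_6.
C_6 = C(2*6, 6)/(7) = 924/7 = 132.
= 132.

132


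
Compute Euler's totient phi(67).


phi(n) counts integers in [1, n] coprime to n. Using the multiplicative formula phi(n) = n * prod_{p | n} (1 - 1/p):
67 = 67, so
phi(67) = 67 * (1 - 1/67) = 66.

66


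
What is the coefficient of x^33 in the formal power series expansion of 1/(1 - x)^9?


The negative binomial / multiset identity is
1/(1 - x)^r = sum_{k>=0} C(k + r - 1, r - 1) x^k.
Here r = 9 and k = 33, so the coefficient is
C(33 + 8, 8) = C(41, 8)
= 95548245

95548245


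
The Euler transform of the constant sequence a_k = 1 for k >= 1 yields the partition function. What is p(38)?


The Euler transform converts the sequence a_k = 1 into the number of integer partitions.
Using the recurrence or dynamic programming:
p(38) = 26015

26015


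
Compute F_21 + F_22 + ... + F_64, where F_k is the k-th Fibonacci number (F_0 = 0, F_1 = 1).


Use the identity sum_{k=0}^{N} F_k = F_{N+2} - 1 (which follows from F_{k+2} - F_{k+1} = F_k). Then
sum_{k=21}^{64} F_k = (F_{66} - 1) - (F_{22} - 1) = F_{66} - F_{22}.
Computing: F_{66} = 27777890035288, F_{22} = 17711, so
Sum = 27777890035288 - 17711 = 27777890017577.

27777890017577


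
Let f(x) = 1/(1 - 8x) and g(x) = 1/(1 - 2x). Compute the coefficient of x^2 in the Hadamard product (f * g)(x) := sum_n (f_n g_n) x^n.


f has coefficients f_k = 8^k and g has coefficients g_k = 2^k, so the Hadamard product has coefficient (f*g)_k = 8^k * 2^k = 16^k.
For k = 2: 16^2 = 256.

256


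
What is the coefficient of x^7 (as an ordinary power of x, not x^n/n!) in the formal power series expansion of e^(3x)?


The exponential series is e^y = sum_{k>=0} y^k / k!. Substituting y = 3x gives
e^(3x) = sum_{k>=0} 3^k x^k / k!.
So the coefficient of x^n is a^n/n! with a = 3, n = 7:
3^7 / 7! = 2187/5040 = 243/560

243/560


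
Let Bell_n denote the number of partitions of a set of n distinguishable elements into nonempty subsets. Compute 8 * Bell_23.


Bell_23 can be computed from the Bell triangle or from Dobinski's identity Bell_n = (1/e) * sum_{k>=0} k^n / k!.
Computing Bell_23 = 44152005855084346.
Then 8 * 44152005855084346 = 353216046840674768.

353216046840674768


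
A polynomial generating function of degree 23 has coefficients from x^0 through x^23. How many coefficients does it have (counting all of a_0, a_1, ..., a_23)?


A polynomial of degree 23 takes the form a_0 + a_1 x + ... + a_23 x^23.
The number of coefficients is 23 + 1 = 24.

24


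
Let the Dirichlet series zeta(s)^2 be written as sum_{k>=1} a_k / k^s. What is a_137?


The Dirichlet convolution of the constant function 1 with itself gives (1 * 1)(k) = sum_{d | k} 1 = d(k), the number of positive divisors of k.
Since zeta(s) = sum_{k>=1} 1/k^s, we have zeta(s)^2 = sum_{k>=1} d(k)/k^s, so a_k = d(k).
For k = 137: the divisors are 1, 137.
Count = 2.

2


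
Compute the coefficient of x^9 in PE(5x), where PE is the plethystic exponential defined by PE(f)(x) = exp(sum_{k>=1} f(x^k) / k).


With f(x) = 5x, the exponent is sum_{k>=1} 5 x^k / k = 5 * (-ln(1 - x)). Exponentiating:
PE(5x) = exp(-5 ln(1 - x)) = 1/(1 - x)^5.
By the negative binomial expansion, [x^n] 1/(1 - x)^5 = C(n + 4, 4).
For n = 9: C(13, 4) = 715.

715


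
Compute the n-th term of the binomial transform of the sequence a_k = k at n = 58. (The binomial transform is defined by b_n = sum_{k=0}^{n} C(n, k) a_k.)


With a_k = k, b_n = sum_{k=0}^{n} C(n, k) k. Using k * C(n, k) = n * C(n-1, k-1) gives b_n = n * sum_{k>=1} C(n-1, k-1) = n * 2^(n-1).
For n = 58: 58 * 2^57 = 58 * 144115188075855872 = 8358680908399640576.

8358680908399640576


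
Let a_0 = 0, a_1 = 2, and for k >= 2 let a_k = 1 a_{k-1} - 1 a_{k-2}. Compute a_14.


Iterating the recurrence forward:
a_0 = 0
a_1 = 2
a_2 = 1*2 - 1*0 = 2
a_3 = 1*2 - 1*2 = 0
a_4 = 1*0 - 1*2 = -2
a_5 = 1*-2 - 1*0 = -2
a_6 = 1*-2 - 1*-2 = 0
a_7 = 1*0 - 1*-2 = 2
a_8 = 1*2 - 1*0 = 2
a_9 = 1*2 - 1*2 = 0
a_10 = 1*0 - 1*2 = -2
a_11 = 1*-2 - 1*0 = -2
a_12 = 1*-2 - 1*-2 = 0
a_13 = 1*0 - 1*-2 = 2
a_14 = 1*2 - 1*0 = 2
So a_14 = 2.

2


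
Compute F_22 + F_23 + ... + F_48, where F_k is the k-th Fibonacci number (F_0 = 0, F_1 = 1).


Use the identity sum_{k=0}^{N} F_k = F_{N+2} - 1 (which follows from F_{k+2} - F_{k+1} = F_k). Then
sum_{k=22}^{48} F_k = (F_{50} - 1) - (F_{23} - 1) = F_{50} - F_{23}.
Computing: F_{50} = 12586269025, F_{23} = 28657, so
Sum = 12586269025 - 28657 = 12586240368.

12586240368


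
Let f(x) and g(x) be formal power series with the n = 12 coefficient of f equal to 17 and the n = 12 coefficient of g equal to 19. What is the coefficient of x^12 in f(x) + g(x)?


Addition of formal power series is termwise.
The coefficient of x^12 in f + g = 17 + 19
= 36

36


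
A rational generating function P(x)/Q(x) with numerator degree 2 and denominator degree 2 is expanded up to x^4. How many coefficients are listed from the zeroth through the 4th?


Expanding up to x^4 gives the coefficients for x^0, x^1, ..., x^4.
That is 4 + 1 = 5 coefficients in total.

5


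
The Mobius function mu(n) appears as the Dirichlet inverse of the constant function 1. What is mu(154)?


154 = 2 * 7 * 11 (all distinct primes).
mu(154) = (-1)^3 = -1

-1


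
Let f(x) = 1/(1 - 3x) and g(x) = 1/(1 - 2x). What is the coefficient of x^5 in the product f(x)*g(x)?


The coefficient of x^n in f*g is the Cauchy product: sum_{k=0}^{n} a^k * b^(n-k).
With a=3, b=2, n=5:
sum_{k=0}^{5} 3^k * 2^(5-k)
= 665

665


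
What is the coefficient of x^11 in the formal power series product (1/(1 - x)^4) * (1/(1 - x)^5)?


Combine the factors: (1/(1 - x)^4) * (1/(1 - x)^5) = 1/(1 - x)^9.
Then use 1/(1 - x)^r = sum_{k>=0} C(k + r - 1, r - 1) x^k with r = 9 and k = 11:
C(19, 8) = 75582.

75582


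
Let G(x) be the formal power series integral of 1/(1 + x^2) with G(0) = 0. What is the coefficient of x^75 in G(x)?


1/(1 + x^2) = sum_{j>=0} (-1)^j x^(2j). Integrating termwise with G(0) = 0:
G(x) = sum_{j>=0} (-1)^j x^(2j+1) / (2j+1) = arctan(x).
Only odd powers are nonzero. For x^75 write 75 = 2*37 + 1, giving
(-1)^37 / 75 = -1/75 = -1/75.

-1/75


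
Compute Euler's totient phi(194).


phi(n) counts integers in [1, n] coprime to n. Using the multiplicative formula phi(n) = n * prod_{p | n} (1 - 1/p):
194 = 2 * 97, so
phi(194) = 194 * (1 - 1/2) * (1 - 1/97) = 96.

96


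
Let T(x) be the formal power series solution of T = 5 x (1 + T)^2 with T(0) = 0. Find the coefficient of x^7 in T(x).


Apply the Lagrange inversion formula: if T = 5 x * phi(T) with phi(t) = (1 + t)^2, then [x^n] T = 5^n * (1/n) [t^(n-1)] phi(t)^n = 5^n * (1/n) [t^(n-1)] (1 + t)^(2n) = 5^n * (1/n) C(2n, n-1).
Using the identity C(2n, n-1) = C(2n, n) * n / (n+1), the unscaled factor equals C(2n, n) / (n+1) = C_n, the n-th Catalan number.
For n = 7: C_7 = C(14, 7) / 8 = 3432/8 = 429.
With the 5^7 = 78125 factor, the coefficient is 78125 * 429 = 33515625.

33515625


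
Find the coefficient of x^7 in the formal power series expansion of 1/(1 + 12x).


Write 1/(1 + c x) = 1/(1 - (-c) x) and apply the geometric-series identity
1/(1 - y) = sum_{k>=0} y^k to get 1/(1 + c x) = sum_{k>=0} (-c)^k x^k.
So the coefficient of x^k is (-c)^k = (-1)^k * c^k.
Here c = 12 and k = 7:
(-12)^7 = -1 * 35831808 = -35831808

-35831808


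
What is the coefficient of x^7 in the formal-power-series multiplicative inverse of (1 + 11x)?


The inverse is 1/(1 + 11x). Apply the geometric identity 1/(1 - y) = sum_{k>=0} y^k with y = -11x:
1/(1 + 11x) = sum_{k>=0} (-11)^k x^k.
So the coefficient of x^7 is (-11)^7 = -19487171.

-19487171


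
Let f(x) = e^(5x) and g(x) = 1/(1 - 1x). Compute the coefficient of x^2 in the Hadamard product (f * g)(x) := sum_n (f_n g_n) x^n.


Expanding: f_k = 5^k/k! (from e^(5x)) and g_k = 1^k (from 1/(1 - 1x)). So the Hadamard coefficient (f * g)_k = 5^k 1^k / k! = (5)^k / k!.
For k = 2: 5^2/2! = 25/2 = 25/2.

25/2


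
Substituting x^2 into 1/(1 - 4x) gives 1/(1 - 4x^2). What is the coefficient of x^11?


Since 1/(1 - 4x^2) only has even powers of x,
the coefficient of x^11 (odd) is 0.

0


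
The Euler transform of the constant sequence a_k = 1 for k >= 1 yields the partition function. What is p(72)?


The Euler transform converts the sequence a_k = 1 into the number of integer partitions.
Using the recurrence or dynamic programming:
p(72) = 5392783

5392783


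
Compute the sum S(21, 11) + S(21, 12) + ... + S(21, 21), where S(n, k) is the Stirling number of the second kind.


By definition, S(n, k) counts partitions of an n-set into exactly k nonempty blocks.
Computing row n = 21 for k = 11..21:
S(21, k): 26826851689001, 6833042030178, 1204909218331, 149304004500, 13087462580, 809944464, 34952799, 1023435, 19285, 210, 1
Sum = 35028040344784.

35028040344784


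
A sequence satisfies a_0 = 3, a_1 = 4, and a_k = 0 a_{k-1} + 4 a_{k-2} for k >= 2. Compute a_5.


The characteristic equation is t^2 - 0 t - 4 = 0, with roots r_1 = 2 and r_2 = -2 (so c_1 = r_1 + r_2, c_2 = -r_1 r_2 as required).
One can use the closed form a_n = A r_1^n + B r_2^n, but direct iteration is more reliable:
a_0 = 3, a_1 = 4, a_2 = 12, a_3 = 16, a_4 = 48, a_5 = 64.
So a_5 = 64.

64


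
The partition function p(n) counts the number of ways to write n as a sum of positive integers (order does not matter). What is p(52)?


Using the generating function prod_{k>=1} 1/(1-x^k), we compute p(52).
By dynamic programming over parts 1 through 52:
p(52) = 281589

281589


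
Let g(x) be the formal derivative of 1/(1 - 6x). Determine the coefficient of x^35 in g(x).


Differentiate termwise: d/dx sum_{k>=0} 6^k x^k = sum_{k>=1} k 6^k x^(k-1) = sum_{j>=0} (j+1) 6^(j+1) x^j.
Equivalently, d/dx [1/(1 - 6x)] = 6/(1 - 6x)^2.
For j = 35: 36 * 6^36 = 36 * 10314424798490535546171949056 = 371319292745659279662190166016.

371319292745659279662190166016


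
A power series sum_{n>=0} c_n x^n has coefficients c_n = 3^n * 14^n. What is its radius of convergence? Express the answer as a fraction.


By the root test (Cauchy-Hadamard), the radius is R = 1 / limsup_n |c_n|^(1/n).
Here |c_n|^(1/n) = (3^n * 14^n)^(1/n) = 3 * 14 = 42 for all n.
So R = 1/42 = 1/42.

1/42


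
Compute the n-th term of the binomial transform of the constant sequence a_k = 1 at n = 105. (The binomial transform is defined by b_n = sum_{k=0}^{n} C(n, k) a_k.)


With a_k = 1 for all k, b_n = sum_{k=0}^{n} C(n, k) = 2^n by the binomial theorem.
For n = 105: 2^105 = 40564819207303340847894502572032.

40564819207303340847894502572032


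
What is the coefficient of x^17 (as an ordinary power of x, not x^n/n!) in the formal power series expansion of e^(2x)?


The exponential series is e^y = sum_{k>=0} y^k / k!. Substituting y = 2x gives
e^(2x) = sum_{k>=0} 2^k x^k / k!.
So the coefficient of x^n is a^n/n! with a = 2, n = 17:
2^17 / 17! = 131072/355687428096000 = 4/10854718875

4/10854718875


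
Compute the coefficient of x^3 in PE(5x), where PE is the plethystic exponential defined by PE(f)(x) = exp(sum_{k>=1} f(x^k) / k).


With f(x) = 5x, the exponent is sum_{k>=1} 5 x^k / k = 5 * (-ln(1 - x)). Exponentiating:
PE(5x) = exp(-5 ln(1 - x)) = 1/(1 - x)^5.
By the negative binomial expansion, [x^n] 1/(1 - x)^5 = C(n + 4, 4).
For n = 3: C(7, 4) = 35.

35


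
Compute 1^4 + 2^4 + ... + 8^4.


This power sum has a closed form given by Faulhaber's formula
sum_{k=1}^{m} k^p = (1 / (p + 1)) * sum_{j=0}^{p} C(p + 1, j) B_j m^(p + 1 - j),
but for small m direct computation is fastest:
1 + 16 + 81 + 256 + 625 + 1296 + 2401 + 4096 = 8772.

8772


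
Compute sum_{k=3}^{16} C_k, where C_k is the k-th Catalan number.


C_3 through C_16: 5, 14, 42, 132, 429, 1430, 4862, 16796, 58786, 208012, 742900, 2674440, 9694845, 35357670
Sum = 5 + 14 + 42 + 132 + 429 + 1430 + 4862 + 16796 + 58786 + 208012 + 742900 + 2674440 + 9694845 + 35357670
= 48760363

48760363


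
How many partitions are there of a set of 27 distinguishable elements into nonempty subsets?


Bell_27 can be computed from the Bell triangle or from Dobinski's identity Bell_n = (1/e) * sum_{k>=0} k^n / k!.
Computing Bell_27 = 545717047936059989389.

545717047936059989389


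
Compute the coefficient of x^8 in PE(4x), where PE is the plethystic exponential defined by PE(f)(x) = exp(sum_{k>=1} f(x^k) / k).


With f(x) = 4x, the exponent is sum_{k>=1} 4 x^k / k = 4 * (-ln(1 - x)). Exponentiating:
PE(4x) = exp(-4 ln(1 - x)) = 1/(1 - x)^4.
By the negative binomial expansion, [x^n] 1/(1 - x)^4 = C(n + 3, 3).
For n = 8: C(11, 3) = 165.

165


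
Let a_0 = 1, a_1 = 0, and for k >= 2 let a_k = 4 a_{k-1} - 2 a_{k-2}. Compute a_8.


Iterating the recurrence forward:
a_0 = 1
a_1 = 0
a_2 = 4*0 - 2*1 = -2
a_3 = 4*-2 - 2*0 = -8
a_4 = 4*-8 - 2*-2 = -28
a_5 = 4*-28 - 2*-8 = -96
a_6 = 4*-96 - 2*-28 = -328
a_7 = 4*-328 - 2*-96 = -1120
a_8 = 4*-1120 - 2*-328 = -3824
So a_8 = -3824.

-3824


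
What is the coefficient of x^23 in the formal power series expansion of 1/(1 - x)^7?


The negative binomial / multiset identity is
1/(1 - x)^r = sum_{k>=0} C(k + r - 1, r - 1) x^k.
Here r = 7 and k = 23, so the coefficient is
C(23 + 6, 6) = C(29, 6)
= 475020

475020


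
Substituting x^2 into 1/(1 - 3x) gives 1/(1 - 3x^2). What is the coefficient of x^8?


The coefficient of x^(2m) in 1/(1 - 3x^2) is 3^m.
With n = 8 = 2*4, the coefficient is 3^4 = 81.

81


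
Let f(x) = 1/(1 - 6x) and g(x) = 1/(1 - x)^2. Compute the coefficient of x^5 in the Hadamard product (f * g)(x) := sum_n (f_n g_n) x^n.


f has coefficients f_k = 6^k. For g = 1/(1 - x)^2 the coefficient is g_k = C(k + 1, 1) = k + 1. The Hadamard coefficient is (f * g)_k = 6^k * (k + 1).
For k = 5: 6^5 * 6 = 7776 * 6 = 46656.

46656


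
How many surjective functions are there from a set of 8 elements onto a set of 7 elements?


By inclusion-exclusion on which target elements are missed, the number of surjections from an n-set onto a k-set is
surj(n, k) = sum_{j=0}^{k} (-1)^j C(k, j) (k - j)^n.
Equivalently surj(n, k) = k! * S(n, k), where S(n, k) is the Stirling number of the second kind.
For n = 8, k = 7:
S(8, 7) = 28, so
surj = 7! * 28 = 5040 * 28 = 141120.

141120


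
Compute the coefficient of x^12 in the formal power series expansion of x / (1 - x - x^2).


Let f(x) = sum_{k>=0} a_k x^k. Multiplying f(x) * (1 - x - x^2) = x and matching coefficients gives a_0 = 0, a_1 = 1, and a_k = a_{k-1} + a_{k-2} for k >= 2. These are the Fibonacci numbers F_k.
Iterating from F_0 = 0, F_1 = 1:
F_0=0, F_1=1, F_2=1, F_3=2, F_4=3, F_5=5, F_6=8, F_7=13, F_8=21, F_9=34, ...
F_12 = 144.

144


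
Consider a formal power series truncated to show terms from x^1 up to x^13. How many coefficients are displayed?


From x^1 to x^13 inclusive, the count is 13 - 1 + 1 = 13.

13


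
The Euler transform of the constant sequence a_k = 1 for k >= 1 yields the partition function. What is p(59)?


The Euler transform converts the sequence a_k = 1 into the number of integer partitions.
Using the recurrence or dynamic programming:
p(59) = 831820

831820


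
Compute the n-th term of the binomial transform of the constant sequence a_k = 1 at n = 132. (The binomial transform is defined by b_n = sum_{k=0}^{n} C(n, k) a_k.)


With a_k = 1 for all k, b_n = sum_{k=0}^{n} C(n, k) = 2^n by the binomial theorem.
For n = 132: 2^132 = 5444517870735015415413993718908291383296.

5444517870735015415413993718908291383296


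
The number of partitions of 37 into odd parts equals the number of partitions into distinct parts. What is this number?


Computing partitions of 37 into odd parts (1, 3, 5, ...):
Using the generating function prod_{k>=0} 1/(1-x^(2k+1)),
the count is 760

760


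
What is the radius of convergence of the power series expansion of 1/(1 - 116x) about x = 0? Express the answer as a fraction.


Expanding 1/(1 - 116x) = sum_{k>=0} 116^k x^k, the series converges when |116x| < 1, i.e., |x| < 1/116.
So the radius of convergence is 1/116 = 1/116.

1/116


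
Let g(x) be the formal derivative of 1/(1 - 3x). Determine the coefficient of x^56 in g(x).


Differentiate termwise: d/dx sum_{k>=0} 3^k x^k = sum_{k>=1} k 3^k x^(k-1) = sum_{j>=0} (j+1) 3^(j+1) x^j.
Equivalently, d/dx [1/(1 - 3x)] = 3/(1 - 3x)^2.
For j = 56: 57 * 3^57 = 57 * 1570042899082081611640534563 = 89492445247678651863510470091.

89492445247678651863510470091


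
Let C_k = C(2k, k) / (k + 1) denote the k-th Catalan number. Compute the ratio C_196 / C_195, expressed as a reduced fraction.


Using C_k = (2k)! / (k! (k+1)!), the ratio C_{k+1}/C_k simplifies to
C_{k+1}/C_k = [(2k+2)! / ((k+1)! (k+2)!)] * [k! (k+1)! / (2k)!]
 = (2k+2)(2k+1) / ((k+1)(k+2)) = 2(2k+1) / (k+2).
For k = 195: 2(2*195 + 1) / (195 + 2) = 782/197 = 782/197.

782/197


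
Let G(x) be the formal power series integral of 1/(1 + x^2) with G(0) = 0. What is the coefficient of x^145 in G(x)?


1/(1 + x^2) = sum_{j>=0} (-1)^j x^(2j). Integrating termwise with G(0) = 0:
G(x) = sum_{j>=0} (-1)^j x^(2j+1) / (2j+1) = arctan(x).
Only odd powers are nonzero. For x^145 write 145 = 2*72 + 1, giving
(-1)^72 / 145 = 1/145 = 1/145.

1/145


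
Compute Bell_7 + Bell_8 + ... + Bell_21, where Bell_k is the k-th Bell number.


Recall Bell_k counts set partitions of a k-set (with Bell_0 = 1 by convention).
Bell_7 through Bell_21: 877, 4140, 21147, 115975, 678570, 4213597, 27644437, 190899322, 1382958545, 10480142147, 82864869804, 682076806159, 5832742205057, 51724158235372, 474869816156751
Sum = 877 + 4140 + 21147 + 115975 + 678570 + 4213597 + 27644437 + 190899322 + 1382958545 + 10480142147 + 82864869804 + 682076806159 + 5832742205057 + 51724158235372 + 474869816156751 = 533203744951900.

533203744951900


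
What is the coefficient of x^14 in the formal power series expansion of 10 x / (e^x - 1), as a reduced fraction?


The exponential generating function for Bernoulli numbers is
x / (e^x - 1) = sum_{k>=0} B_k x^k / k!.
So the coefficient of x^14 in 10 x / (e^x - 1) is 10 B_14 / 14!.
Computing: B_14 = 7/6, 14! = 87178291200, giving
10 * 7/6 / 87178291200 = 1/7472424960.

1/7472424960


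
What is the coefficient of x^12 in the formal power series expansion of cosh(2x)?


The Maclaurin series is cosh(t) = sum_{m>=0} t^(2m) / (2m)!, so substituting t = 2x, only even powers of x are nonzero, with coefficient of x^(2m) equal to 2^(2m) / (2m)!.
For x^12 the coefficient is 2^12/12! = 4096/479001600 = 4/467775.

4/467775


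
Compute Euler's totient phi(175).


phi(n) counts integers in [1, n] coprime to n. Using the multiplicative formula phi(n) = n * prod_{p | n} (1 - 1/p):
175 = 5^2 * 7, so
phi(175) = 175 * (1 - 1/5) * (1 - 1/7) = 120.

120


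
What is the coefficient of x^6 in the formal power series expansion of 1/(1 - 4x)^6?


The general identity 1/(1 - c x)^r = sum_{k>=0} c^k C(k + r - 1, r - 1) x^k follows by substituting y = c x into 1/(1 - y)^r = sum_{k>=0} C(k + r - 1, r - 1) y^k.
For c = 4, r = 6, k = 6:
4^6 * C(11, 5) = 4096 * 462 = 1892352.

1892352


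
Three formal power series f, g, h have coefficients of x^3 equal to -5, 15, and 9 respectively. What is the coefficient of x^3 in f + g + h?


Series addition is componentwise:
-5 + 15 + 9
= 19

19


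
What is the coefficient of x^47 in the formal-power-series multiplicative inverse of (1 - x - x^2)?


Let the inverse be f(x) = sum_{k>=0} a_k x^k. From f(x) * (1 - x - x^2) = 1 and matching coefficients:
 x^0: a_0 = 1.
 x^1: a_1 - a_0 = 0, so a_1 = 1.
 x^k (k >= 2): a_k - a_{k-1} - a_{k-2} = 0, i.e. a_k = a_{k-1} + a_{k-2}.
This is the Fibonacci-type recurrence shifted so that a_0 = a_1 = 1.
Iterating: a_0=1, a_1=1, a_2=2, a_3=3, a_4=5, a_5=8, a_6=13, a_7=21, a_8=34, a_9=55, ...
a_47 = 4807526976.

4807526976


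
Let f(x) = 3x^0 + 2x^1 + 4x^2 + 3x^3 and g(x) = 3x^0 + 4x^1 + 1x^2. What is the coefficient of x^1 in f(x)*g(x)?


Cauchy product at x^1:
3*4 + 2*3
= 18

18


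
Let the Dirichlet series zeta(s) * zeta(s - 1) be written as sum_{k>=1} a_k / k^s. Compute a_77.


Convolution gives a_k = sum_{d | k} d * 1 = sum_{d | k} d = sigma(k), the sum of positive divisors of k.
For k = 77, the divisors are 1, 7, 11, 77, so
sigma(77) = 1 + 7 + 11 + 77 = 96.

96


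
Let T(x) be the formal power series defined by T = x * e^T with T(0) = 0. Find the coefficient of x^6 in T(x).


Apply the Lagrange inversion formula: if T = x * phi(T) with phi(t) = e^t, then
[x^n] T = (1/n) [t^(n-1)] phi(t)^n = (1/n) [t^(n-1)] e^(n t) = (1/n) * n^(n-1) / (n-1)! = n^(n-1) / n!.
When c = 1 this is the Cayley count of rooted labeled trees on n vertices, divided by n!.
For n = 6: 6^5 / 6! = 7776/720 = 54/5.

54/5


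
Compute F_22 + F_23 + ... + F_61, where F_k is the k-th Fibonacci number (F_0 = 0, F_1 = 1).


Use the identity sum_{k=0}^{N} F_k = F_{N+2} - 1 (which follows from F_{k+2} - F_{k+1} = F_k). Then
sum_{k=22}^{61} F_k = (F_{63} - 1) - (F_{23} - 1) = F_{63} - F_{23}.
Computing: F_{63} = 6557470319842, F_{23} = 28657, so
Sum = 6557470319842 - 28657 = 6557470291185.

6557470291185


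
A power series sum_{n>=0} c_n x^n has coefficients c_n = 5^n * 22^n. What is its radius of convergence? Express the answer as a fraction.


By the root test (Cauchy-Hadamard), the radius is R = 1 / limsup_n |c_n|^(1/n).
Here |c_n|^(1/n) = (5^n * 22^n)^(1/n) = 5 * 22 = 110 for all n.
So R = 1/110 = 1/110.

1/110


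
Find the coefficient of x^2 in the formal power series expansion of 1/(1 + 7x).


Write 1/(1 + c x) = 1/(1 - (-c) x) and apply the geometric-series identity
1/(1 - y) = sum_{k>=0} y^k to get 1/(1 + c x) = sum_{k>=0} (-c)^k x^k.
So the coefficient of x^k is (-c)^k = (-1)^k * c^k.
Here c = 7 and k = 2:
(-7)^2 = 1 * 49 = 49

49


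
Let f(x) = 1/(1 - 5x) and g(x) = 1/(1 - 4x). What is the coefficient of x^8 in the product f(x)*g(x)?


The coefficient of x^n in f*g is the Cauchy product: sum_{k=0}^{n} a^k * b^(n-k).
With a=5, b=4, n=8:
sum_{k=0}^{8} 5^k * 4^(8-k)
= 1690981

1690981


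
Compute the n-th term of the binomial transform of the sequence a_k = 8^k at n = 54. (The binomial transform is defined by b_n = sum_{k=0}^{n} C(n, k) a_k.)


With a_k = 8^k, b_n = sum_{k=0}^{n} C(n, k) 8^k = (1 + 8)^n by the binomial theorem.
For n = 54: (1 + 8)^54 = 9^54 = 3381391913522726342930221472392241170198527451848561.

3381391913522726342930221472392241170198527451848561


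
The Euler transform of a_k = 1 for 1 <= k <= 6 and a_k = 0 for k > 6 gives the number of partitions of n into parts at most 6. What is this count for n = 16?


Partitions of 16 into parts at most 6:
Using generating function (1-x)^(-1)(1-x^2)^(-1)...(1-x^6)^(-1),
the coefficient of x^16 = 136

136


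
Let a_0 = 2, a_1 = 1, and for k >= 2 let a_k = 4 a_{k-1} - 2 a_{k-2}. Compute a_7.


Iterating the recurrence forward:
a_0 = 2
a_1 = 1
a_2 = 4*1 - 2*2 = 0
a_3 = 4*0 - 2*1 = -2
a_4 = 4*-2 - 2*0 = -8
a_5 = 4*-8 - 2*-2 = -28
a_6 = 4*-28 - 2*-8 = -96
a_7 = 4*-96 - 2*-28 = -328
So a_7 = -328.

-328


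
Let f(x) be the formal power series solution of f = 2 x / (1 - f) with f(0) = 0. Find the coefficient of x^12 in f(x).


Apply Lagrange inversion: f = 2 x * phi(f) with phi(t) = 1/(1 - t), so
[x^n] f = 2^n * (1/n) [t^(n-1)] phi(t)^n = 2^n * (1/n) [t^(n-1)] (1 - t)^(-n) = 2^n * (1/n) C(2n - 2, n - 1) = 2^n * C_{n-1}.
For n = 12: C_11 = C(22, 11) / 12 = 705432/12 = 58786.
With the 2^12 = 4096 factor, the coefficient is 4096 * 58786 = 240787456.

240787456


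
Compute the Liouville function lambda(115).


The Liouville function is lambda(k) = (-1)^Omega(k), where Omega(k) counts the prime factors of k with multiplicity.
Factoring: 115 = 5 * 23, so Omega(115) = 2.
lambda(115) = (-1)^2 = 1.

1
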